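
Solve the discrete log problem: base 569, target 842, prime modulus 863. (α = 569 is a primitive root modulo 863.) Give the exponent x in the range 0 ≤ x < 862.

156

Baby-step giant-step with m = ceil(sqrt(862)) = 30.
Baby table (569^j mod 863 for j=0..29):
  0:1  1:569  2:136  3:577  4:373  5:802  6:674  7:334
  8:186  9:548  10:269  11:310  12:338  13:736  14:229  15:851
  16:76  17:94  18:843  19:702  20:732  21:542  22:307  23:357
  24:328  25:224  26:595  27:259  28:661  29:704
Giant step factor: 569^(-30) ≡ 6 (mod 863).
Scan 842·6^i mod 863 for i = 0, 1, …:
  i=0: 842   i=1: 737   i=2: 107   i=3: 642
  i=4: 400   i=5: 674
Match at i=5, j=6: x = 5·30 + 6 = 156.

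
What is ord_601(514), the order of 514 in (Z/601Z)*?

120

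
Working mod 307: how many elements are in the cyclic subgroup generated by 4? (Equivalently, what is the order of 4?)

The order of 4 must divide p − 1 = 306 = 2 · 3^2 · 17.
Divisors: 1, 2, 3, 6, 9, 17, 18, 34, 51, 102, 153, 306.
Check each in increasing order: 4^1 ≡ 4;  4^2 ≡ 16;  4^3 ≡ 64;  4^6 ≡ 105;  4^9 ≡ 273;  4^17 ≡ 289;  4^18 ≡ 235;  4^34 ≡ 17;  4^51 ≡ 1.
Smallest exponent giving 1 is 51.

51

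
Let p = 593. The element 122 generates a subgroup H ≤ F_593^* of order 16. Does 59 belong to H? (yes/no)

yes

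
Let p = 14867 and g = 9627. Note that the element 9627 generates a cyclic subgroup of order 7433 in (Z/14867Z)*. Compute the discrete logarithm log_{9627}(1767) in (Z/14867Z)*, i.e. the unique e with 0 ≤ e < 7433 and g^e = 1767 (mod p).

6591

Baby-step giant-step with m = ceil(sqrt(7433)) = 87.
Baby table (9627^j mod 14867 for j=0..86):
  0:1  1:9627  2:13118  3:6688  4:11266  5:3017  6:9408  7:1052
  8:3177  9:3560  10:3685  11:2833  12:7213  13:10661  14:6546  15:11996
  16:13503  17:11200  18:6916  19:5906  20:5654  21:2971  22:12576  23:7171
  24:7736  25:5669  26:13573  27:1208  28:3422  29:13189  30:6323  31:6023
  32:2121  33:6476  34:7121  35:2130  36:3917  37:6247  38:2854  39:1242
  40:3666  41:13191  42:10710  43:2525  44:630  45:14141  46:13155  47:6079
  48:6021  49:12601  50:9974  51:8612  52:9332  53:12750  54:2298  55:750
  56:9755  57:11413  58:5821  59:5044  60:2966  61:9042  62:1049  63:4030
  64:8807  65:13355  66:13636  67:13029  68:12171  69:3390  70:2465  71:2823
  72:145  73:13284  74:14001  75:3405  76:13067  77:6322  78:11263  79:3870
  80:14655  81:10722  82:13980  83:9376  84:5195  85:14544  86:12549
Giant step factor: 9627^(-87) ≡ 13302 (mod 14867).
Scan 1767·13302^i mod 14867 for i = 0, 1, …:
  i=0: 1767   i=1: 14774   i=2: 11742   i=3: 14249
  i=4: 815   i=5: 3087   i=6: 620   i=7: 10922
  i=8: 4120   i=9: 4478     …   i=74: 8522
  i=75: 13636
Match at i=75, j=66: e = 75·87 + 66 = 6591.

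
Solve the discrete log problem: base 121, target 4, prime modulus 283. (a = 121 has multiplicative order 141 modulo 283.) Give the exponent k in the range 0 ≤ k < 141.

Baby-step giant-step with m = ceil(sqrt(141)) = 12.
Baby table (121^j mod 283 for j=0..11):
  0:1  1:121  2:208  3:264  4:248  5:10  6:78  7:99
  8:93  9:216  10:100  11:214
Giant step factor: 121^(-12) ≡ 281 (mod 283).
Scan 4·281^i mod 283 for i = 0, 1, …:
  i=0: 4   i=1: 275   i=2: 16   i=3: 251
  i=4: 64   i=5: 155   i=6: 256   i=7: 54
  i=8: 175   i=9: 216
Match at i=9, j=9: k = 9·12 + 9 = 117.

117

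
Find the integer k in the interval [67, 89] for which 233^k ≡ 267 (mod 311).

Compute 233^67 mod 311 = 232, then multiply by 233 repeatedly:
  233^67=232  233^68=253  233^69=170  233^70=113  233^71=205
  233^72=182  233^73=110  233^74=128  233^75=279  233^76=8
  233^77=309  233^78=156  233^79=272  233^80=243  233^81=17
  233^82=229  233^83=176  233^84=267
Found 267 at exponent 84.

84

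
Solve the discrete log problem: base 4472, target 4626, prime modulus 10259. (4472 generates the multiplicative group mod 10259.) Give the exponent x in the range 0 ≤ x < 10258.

7407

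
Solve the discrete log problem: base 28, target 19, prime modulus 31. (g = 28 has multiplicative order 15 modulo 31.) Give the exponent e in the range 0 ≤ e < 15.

Successive powers of 28 modulo 31:
  28^0=1  28^1=28  28^2=9  28^3=4  28^4=19
So 28^4 ≡ 19 (mod 31), giving e = 4.

4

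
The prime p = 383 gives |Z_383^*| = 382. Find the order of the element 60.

382

The order of 60 must divide p − 1 = 382 = 2 · 191.
Divisors: 1, 2, 191, 382.
Check each in increasing order: 60^1 ≡ 60;  60^2 ≡ 153;  60^191 ≡ 382;  60^382 ≡ 1.
Smallest exponent giving 1 is 382.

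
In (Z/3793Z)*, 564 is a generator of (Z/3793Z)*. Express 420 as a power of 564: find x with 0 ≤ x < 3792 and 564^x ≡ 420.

Baby-step giant-step with m = ceil(sqrt(3792)) = 62.
Baby table (564^j mod 3793 for j=0..61):
  0:1  1:564  2:3277  3:1037  4:746  5:3514  6:1950  7:3623
  8:2738  9:481  10:1981  11:2142  12:1914  13:2284  14:2349  15:1079
  16:1676  17:807  18:3781  19:818  20:2399  21:2728  22:2427  23:3348
  24:3151  25:2040  26:1281  27:1814  28:2779  29:847  30:3583  31:2936
  32:2156  33:2224  34:2646  35:1695  36:144  37:1563  38:1556  39:1401
  40:1220  41:1547  42:118  43:2071  44:3593  45:990  46:789  47:1215
  48:2520  49:2698  50:679  51:3656  52:2385  53:2418  54:2065  55:209
  56:293  57:2153  58:532  59:401  60:2377  61:1699
Giant step factor: 564^(-62) ≡ 226 (mod 3793).
Scan 420·226^i mod 3793 for i = 0, 1, …:
  i=0: 420   i=1: 95   i=2: 2505   i=3: 973
  i=4: 3697   i=5: 1062   i=6: 1053   i=7: 2812
  i=8: 2081   i=9: 3767   i=10: 1710   i=11: 3367
  i=12: 2342   i=13: 2065
Match at i=13, j=54: x = 13·62 + 54 = 860.

860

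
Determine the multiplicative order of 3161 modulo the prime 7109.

The order of 3161 must divide p − 1 = 7108 = 2^2 · 1777.
Divisors: 1, 2, 4, 1777, 3554, 7108.
Check each in increasing order: 3161^1 ≡ 3161;  3161^2 ≡ 3776;  3161^4 ≡ 4631;  3161^1777 ≡ 6805;  3161^3554 ≡ 7108;  3161^7108 ≡ 1.
Smallest exponent giving 1 is 7108.

7108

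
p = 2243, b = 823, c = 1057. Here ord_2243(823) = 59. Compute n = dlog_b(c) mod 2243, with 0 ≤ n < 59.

Baby-step giant-step with m = ceil(sqrt(59)) = 8.
Baby table (823^j mod 2243 for j=0..7):
  0:1  1:823  2:2186  3:192  4:1006  5:271  6:976  7:254
Giant step factor: 823^(-8) ≡ 881 (mod 2243).
Scan 1057·881^i mod 2243 for i = 0, 1, …:
  i=0: 1057   i=1: 372   i=2: 254
Match at i=2, j=7: n = 2·8 + 7 = 23.

23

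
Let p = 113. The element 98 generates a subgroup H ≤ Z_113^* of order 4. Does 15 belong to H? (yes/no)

⟨98⟩ has order 4; its elements mod 113 are {1, 15, 98, 112}.
15 is in this set.

yes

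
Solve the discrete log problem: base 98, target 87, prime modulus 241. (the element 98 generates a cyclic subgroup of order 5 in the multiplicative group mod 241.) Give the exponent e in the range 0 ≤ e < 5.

3

Successive powers of 98 modulo 241:
  98^0=1  98^1=98  98^2=205  98^3=87
So 98^3 ≡ 87 (mod 241), giving e = 3.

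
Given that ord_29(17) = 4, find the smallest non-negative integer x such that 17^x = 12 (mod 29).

Successive powers of 17 modulo 29:
  17^0=1  17^1=17  17^2=28  17^3=12
So 17^3 ≡ 12 (mod 29), giving x = 3.

3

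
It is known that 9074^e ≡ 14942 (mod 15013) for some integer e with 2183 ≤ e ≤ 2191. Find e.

Compute 9074^2183 mod 15013 = 14719, then multiply by 9074 repeatedly:
  9074^2183=14719  9074^2184=4558  9074^2185=13490  9074^2186=7271  9074^2187=9932
  9074^2188=14942
Found 14942 at exponent 2188.

2188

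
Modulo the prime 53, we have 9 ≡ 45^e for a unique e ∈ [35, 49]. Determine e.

46

Compute 45^35 mod 53 = 51, then multiply by 45 repeatedly:
  45^35=51  45^36=16  45^37=31  45^38=17  45^39=23
  45^40=28  45^41=41  45^42=43  45^43=27  45^44=49
  45^45=32  45^46=9
Found 9 at exponent 46.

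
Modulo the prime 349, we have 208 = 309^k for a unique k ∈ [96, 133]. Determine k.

Compute 309^96 mod 349 = 31, then multiply by 309 repeatedly:
  309^96=31  309^97=156  309^98=42  309^99=65  309^100=192
  309^101=347  309^102=80  309^103=290  309^104=266  309^105=179
  309^106=169  309^107=220  309^108=274  309^109=208
Found 208 at exponent 109.

109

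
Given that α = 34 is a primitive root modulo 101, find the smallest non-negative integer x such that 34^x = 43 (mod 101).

Baby-step giant-step with m = ceil(sqrt(100)) = 10.
Baby table (34^j mod 101 for j=0..9):
  0:1  1:34  2:45  3:15  4:5  5:69  6:23  7:75
  8:25  9:42
Giant step factor: 34^(-10) ≡ 65 (mod 101).
Scan 43·65^i mod 101 for i = 0, 1, …:
  i=0: 43   i=1: 68   i=2: 77   i=3: 56
  i=4: 4   i=5: 58   i=6: 33   i=7: 24
  i=8: 45
Match at i=8, j=2: x = 8·10 + 2 = 82.

82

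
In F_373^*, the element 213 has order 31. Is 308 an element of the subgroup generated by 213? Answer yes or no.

no

308 ∈ ⟨213⟩ iff 308^31 ≡ 1 (mod 373), since |⟨213⟩| = 31.
308^31 mod 373 = 304.
Since 304 ≠ 1, 308 does not lie in the subgroup.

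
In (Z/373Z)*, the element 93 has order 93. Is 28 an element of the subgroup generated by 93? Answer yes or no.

28 ∈ ⟨93⟩ iff 28^93 ≡ 1 (mod 373), since |⟨93⟩| = 93.
28^93 mod 373 = 1.
Since 1 = 1, 28 lies in the subgroup.

yes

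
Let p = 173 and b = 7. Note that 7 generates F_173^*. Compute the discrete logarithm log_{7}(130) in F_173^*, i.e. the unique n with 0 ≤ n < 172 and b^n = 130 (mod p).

Baby-step giant-step with m = ceil(sqrt(172)) = 14.
Baby table (7^j mod 173 for j=0..13):
  0:1  1:7  2:49  3:170  4:152  5:26  6:9  7:63
  8:95  9:146  10:157  11:61  12:81  13:48
Giant step factor: 7^(-14) ≡ 121 (mod 173).
Scan 130·121^i mod 173 for i = 0, 1, …:
  i=0: 130   i=1: 160   i=2: 157
Match at i=2, j=10: n = 2·14 + 10 = 38.

38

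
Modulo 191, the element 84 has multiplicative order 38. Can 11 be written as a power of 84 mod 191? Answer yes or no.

yes

11 ∈ ⟨84⟩ iff 11^38 ≡ 1 (mod 191), since |⟨84⟩| = 38.
11^38 mod 191 = 1.
Since 1 = 1, 11 lies in the subgroup.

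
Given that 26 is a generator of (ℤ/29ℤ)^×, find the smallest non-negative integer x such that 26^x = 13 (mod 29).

Successive powers of 26 modulo 29:
  26^0=1  26^1=26  26^2=9  26^3=2  26^4=23  26^5=18
  26^6=4  26^7=17  26^8=7  26^9=8  26^10=5  26^11=14
  26^12=16  26^13=10  26^14=28  26^15=3  26^16=20  26^17=27
  26^18=6  26^19=11  26^20=25  26^21=12  26^22=22  26^23=21
  26^24=24  26^25=15  26^26=13
So 26^26 ≡ 13 (mod 29), giving x = 26.

26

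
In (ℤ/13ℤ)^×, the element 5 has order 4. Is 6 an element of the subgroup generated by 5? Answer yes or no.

⟨5⟩ has order 4; its elements mod 13 are {1, 5, 8, 12}.
6 is not in this set.

no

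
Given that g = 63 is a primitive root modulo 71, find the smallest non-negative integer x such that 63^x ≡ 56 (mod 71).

Successive powers of 63 modulo 71:
  63^0=1  63^1=63  63^2=64  63^3=56
So 63^3 ≡ 56 (mod 71), giving x = 3.

3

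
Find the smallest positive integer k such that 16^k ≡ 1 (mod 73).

9

The order of 16 must divide p − 1 = 72 = 2^3 · 3^2.
Divisors: 1, 2, 3, 4, 6, 8, 9, 12, 18, 24, 36, 72.
Check each in increasing order: 16^1 ≡ 16;  16^2 ≡ 37;  16^3 ≡ 8;  16^4 ≡ 55;  16^6 ≡ 64;  16^8 ≡ 32;  16^9 ≡ 1.
Smallest exponent giving 1 is 9.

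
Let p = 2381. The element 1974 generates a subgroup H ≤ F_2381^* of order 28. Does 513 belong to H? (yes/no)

513 ∈ ⟨1974⟩ iff 513^28 ≡ 1 (mod 2381), since |⟨1974⟩| = 28.
513^28 mod 2381 = 937.
Since 937 ≠ 1, 513 does not lie in the subgroup.

no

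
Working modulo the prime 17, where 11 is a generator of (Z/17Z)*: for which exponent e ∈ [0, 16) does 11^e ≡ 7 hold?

13

Successive powers of 11 modulo 17:
  11^0=1  11^1=11  11^2=2  11^3=5  11^4=4  11^5=10
  11^6=8  11^7=3  11^8=16  11^9=6  11^10=15  11^11=12
  11^12=13  11^13=7
So 11^13 ≡ 7 (mod 17), giving e = 13.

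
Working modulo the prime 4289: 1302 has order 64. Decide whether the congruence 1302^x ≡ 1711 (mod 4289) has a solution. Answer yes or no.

no

1711 ∈ ⟨1302⟩ iff 1711^64 ≡ 1 (mod 4289), since |⟨1302⟩| = 64.
1711^64 mod 4289 = 1813.
Since 1813 ≠ 1, 1711 does not lie in the subgroup.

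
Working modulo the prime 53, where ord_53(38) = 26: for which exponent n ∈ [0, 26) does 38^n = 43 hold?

Successive powers of 38 modulo 53:
  38^0=1  38^1=38  38^2=13  38^3=17  38^4=10  38^5=9
  38^6=24  38^7=11  38^8=47  38^9=37  38^10=28  38^11=4
  38^12=46  38^13=52  38^14=15  38^15=40  38^16=36  38^17=43
So 38^17 ≡ 43 (mod 53), giving n = 17.

17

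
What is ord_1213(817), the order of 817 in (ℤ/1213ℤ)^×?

The order of 817 must divide p − 1 = 1212 = 2^2 · 3 · 101.
Divisors: 1, 2, 3, 4, 6, 12, 101, 202, 303, 404, 606, 1212.
Check each in increasing order: 817^1 ≡ 817;  817^2 ≡ 339;  817^3 ≡ 399;  817^4 ≡ 899;  817^6 ≡ 298;  817^12 ≡ 255;  817^101 ≡ 1212;  817^202 ≡ 1.
Smallest exponent giving 1 is 202.

202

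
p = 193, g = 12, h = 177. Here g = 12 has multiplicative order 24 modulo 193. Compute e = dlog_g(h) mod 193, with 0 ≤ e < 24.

23

Successive powers of 12 modulo 193:
  12^0=1  12^1=12  12^2=144  12^3=184  12^4=85  12^5=55
  12^6=81  12^7=7  12^8=84  12^9=43  12^10=130  12^11=16
  12^12=192  12^13=181  12^14=49  12^15=9  12^16=108  12^17=138
  12^18=112  12^19=186  12^20=109  12^21=150  12^22=63  12^23=177
So 12^23 ≡ 177 (mod 193), giving e = 23.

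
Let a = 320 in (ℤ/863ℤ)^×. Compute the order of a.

862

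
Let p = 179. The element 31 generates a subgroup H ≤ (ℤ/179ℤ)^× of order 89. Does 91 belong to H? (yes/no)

no

91 ∈ ⟨31⟩ iff 91^89 ≡ 1 (mod 179), since |⟨31⟩| = 89.
91^89 mod 179 = 178.
Since 178 ≠ 1, 91 does not lie in the subgroup.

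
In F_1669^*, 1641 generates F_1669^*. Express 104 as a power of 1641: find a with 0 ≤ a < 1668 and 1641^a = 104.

Baby-step giant-step with m = ceil(sqrt(1668)) = 41.
Baby table (1641^j mod 1669 for j=0..40):
  0:1  1:1641  2:784  3:1414  4:464  5:360  6:1603  7:179
  8:1664  9:140  10:1087  11:1275  12:1018  13:1538  14:330  15:774
  16:25  17:969  18:1241  19:301  20:1586  21:655  22:19  23:1137
  24:1544  25:162  26:471  27:164  28:415  29:63  30:1574  31:991
  32:625  33:859  34:983  35:849  36:1263  37:1354  38:475  39:52
  40:213
Giant step factor: 1641^(-41) ≡ 1451 (mod 1669).
Scan 104·1451^i mod 1669 for i = 0, 1, …:
  i=0: 104   i=1: 694   i=2: 587   i=3: 547
  i=4: 922   i=5: 953   i=6: 871   i=7: 388
  i=8: 535   i=9: 200     …   i=16: 361
  i=17: 1414
Match at i=17, j=3: a = 17·41 + 3 = 700.

700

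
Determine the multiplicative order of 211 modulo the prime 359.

358

The order of 211 must divide p − 1 = 358 = 2 · 179.
Divisors: 1, 2, 179, 358.
Check each in increasing order: 211^1 ≡ 211;  211^2 ≡ 5;  211^179 ≡ 358;  211^358 ≡ 1.
Smallest exponent giving 1 is 358.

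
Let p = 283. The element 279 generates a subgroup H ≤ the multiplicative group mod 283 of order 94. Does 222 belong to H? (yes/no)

yes

222 ∈ ⟨279⟩ iff 222^94 ≡ 1 (mod 283), since |⟨279⟩| = 94.
222^94 mod 283 = 1.
Since 1 = 1, 222 lies in the subgroup.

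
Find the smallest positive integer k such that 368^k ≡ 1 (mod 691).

690

The order of 368 must divide p − 1 = 690 = 2 · 3 · 5 · 23.
Divisors: 1, 2, 3, 5, 6, 10, 15, 23, 30, 46, 69, 115, 138, 230, 345, 690.
Check each in increasing order: 368^1 ≡ 368;  368^2 ≡ 679;  368^3 ≡ 421;  368^5 ≡ 476;  368^6 ≡ 345;  368^10 ≡ 619;  368^15 ≡ 278;  368^23 ≡ 286;  368^30 ≡ 583;  368^46 ≡ 258;  368^69 ≡ 542;  368^115 ≡ 254;  368^138 ≡ 89;  368^230 ≡ 253;  368^345 ≡ 690;  368^690 ≡ 1.
Smallest exponent giving 1 is 690.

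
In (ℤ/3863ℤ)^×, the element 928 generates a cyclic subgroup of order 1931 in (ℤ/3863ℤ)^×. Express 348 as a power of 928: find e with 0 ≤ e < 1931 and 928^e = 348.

Baby-step giant-step with m = ceil(sqrt(1931)) = 44.
Baby table (928^j mod 3863 for j=0..43):
  0:1  1:928  2:3598  3:1312  4:691  5:3853  6:2309  7:2650
  8:2332  9:816  10:100  11:88  12:541  13:3721  14:3429  15:2863
  16:2983  17:2316  18:1420  19:477  20:2274  21:1074  22:18  23:1252
  24:2956  25:438  26:849  27:3683  28:2932  29:1344  30:3346  31:3099
  32:1800  33:1584  34:2012  35:1307  36:3777  37:1315  38:3475  39:3058
  40:2382  41:860  42:2302  43:17
Giant step factor: 928^(-44) ≡ 155 (mod 3863).
Scan 348·155^i mod 3863 for i = 0, 1, …:
  i=0: 348   i=1: 3721
Match at i=1, j=13: e = 1·44 + 13 = 57.

57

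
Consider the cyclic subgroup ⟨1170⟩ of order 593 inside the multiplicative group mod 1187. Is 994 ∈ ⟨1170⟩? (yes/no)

yes

994 ∈ ⟨1170⟩ iff 994^593 ≡ 1 (mod 1187), since |⟨1170⟩| = 593.
994^593 mod 1187 = 1.
Since 1 = 1, 994 lies in the subgroup.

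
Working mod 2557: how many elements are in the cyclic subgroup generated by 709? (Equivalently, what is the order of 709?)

2556

The order of 709 must divide p − 1 = 2556 = 2^2 · 3^2 · 71.
Divisors: 1, 2, 3, 4, 6, 9, 12, 18, 36, 71, 142, 213, 284, 426, 639, 852, 1278, 2556.
Check each in increasing order: 709^1 ≡ 709;  709^2 ≡ 1509;  709^3 ≡ 1055;  709^4 ≡ 1351;  709^6 ≡ 730;  709^9 ≡ 493;  709^12 ≡ 1044;  709^18 ≡ 134;  709^36 ≡ 57;  709^71 ≡ 459;  709^142 ≡ 1007;  709^213 ≡ 1953;  709^284 ≡ 1477;  709^426 ≡ 1722;  709^639 ≡ 611;  709^852 ≡ 1721;  709^1278 ≡ 2556;  709^2556 ≡ 1.
Smallest exponent giving 1 is 2556.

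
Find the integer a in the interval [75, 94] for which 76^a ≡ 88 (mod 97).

76

Compute 76^75 mod 97 = 42, then multiply by 76 repeatedly:
  76^75=42  76^76=88
Found 88 at exponent 76.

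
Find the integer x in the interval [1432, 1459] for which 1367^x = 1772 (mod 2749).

1455

Compute 1367^1432 mod 2749 = 1391, then multiply by 1367 repeatedly:
  1367^1432=1391  1367^1433=1938  1367^1434=1959  1367^1435=427  1367^1436=921
  1367^1437=2714  1367^1438=1637  1367^1439=93  1367^1440=677  1367^1441=1795
  1367^1442=1657  1367^1443=2692  1367^1444=1802  1367^1445=230  1367^1446=1024
  1367^1447=567  1367^1448=2620  1367^1449=2342  1367^1450=1678  1367^1451=1160
  1367^1452=2296  1367^1453=2023  1367^1454=2696  1367^1455=1772
Found 1772 at exponent 1455.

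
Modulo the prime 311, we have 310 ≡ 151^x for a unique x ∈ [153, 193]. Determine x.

155

Compute 151^153 mod 311 = 238, then multiply by 151 repeatedly:
  151^153=238  151^154=173  151^155=310
Found 310 at exponent 155.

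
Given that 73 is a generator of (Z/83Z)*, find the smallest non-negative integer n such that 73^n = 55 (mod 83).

15

Successive powers of 73 modulo 83:
  73^0=1  73^1=73  73^2=17  73^3=79  73^4=40  73^5=15
  73^6=16  73^7=6  73^8=23  73^9=19  73^10=59  73^11=74
  73^12=7  73^13=13  73^14=36  73^15=55
So 73^15 ≡ 55 (mod 83), giving n = 15.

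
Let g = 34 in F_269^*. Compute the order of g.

134

The order of 34 must divide p − 1 = 268 = 2^2 · 67.
Divisors: 1, 2, 4, 67, 134, 268.
Check each in increasing order: 34^1 ≡ 34;  34^2 ≡ 80;  34^4 ≡ 213;  34^67 ≡ 268;  34^134 ≡ 1.
Smallest exponent giving 1 is 134.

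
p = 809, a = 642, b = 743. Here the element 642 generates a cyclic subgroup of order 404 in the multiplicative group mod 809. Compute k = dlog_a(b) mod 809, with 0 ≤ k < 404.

63

Baby-step giant-step with m = ceil(sqrt(404)) = 21.
Baby table (642^j mod 809 for j=0..20):
  0:1  1:642  2:383  3:759  4:260  5:266  6:73  7:753
  8:453  9:395  10:373  11:2  12:475  13:766  14:709  15:520
  16:532  17:146  18:697  19:97  20:790
Giant step factor: 642^(-21) ≡ 565 (mod 809).
Scan 743·565^i mod 809 for i = 0, 1, …:
  i=0: 743   i=1: 733   i=2: 746   i=3: 1
Match at i=3, j=0: k = 3·21 + 0 = 63.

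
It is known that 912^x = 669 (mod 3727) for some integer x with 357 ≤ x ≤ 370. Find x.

365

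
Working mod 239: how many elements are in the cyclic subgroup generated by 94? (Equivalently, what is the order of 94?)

238

The order of 94 must divide p − 1 = 238 = 2 · 7 · 17.
Divisors: 1, 2, 7, 14, 17, 34, 119, 238.
Check each in increasing order: 94^1 ≡ 94;  94^2 ≡ 232;  94^7 ≡ 23;  94^14 ≡ 51;  94^17 ≡ 141;  94^34 ≡ 44;  94^119 ≡ 238;  94^238 ≡ 1.
Smallest exponent giving 1 is 238.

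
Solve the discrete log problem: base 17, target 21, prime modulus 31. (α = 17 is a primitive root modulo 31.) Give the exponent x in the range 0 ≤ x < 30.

17

Successive powers of 17 modulo 31:
  17^0=1  17^1=17  17^2=10  17^3=15  17^4=7  17^5=26
  17^6=8  17^7=12  17^8=18  17^9=27  17^10=25  17^11=22
  17^12=2  17^13=3  17^14=20  17^15=30  17^16=14  17^17=21
So 17^17 ≡ 21 (mod 31), giving x = 17.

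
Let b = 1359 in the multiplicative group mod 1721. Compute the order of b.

The order of 1359 must divide p − 1 = 1720 = 2^3 · 5 · 43.
Divisors: 1, 2, 4, 5, 8, 10, 20, 40, 43, 86, 172, 215, 344, 430, 860, 1720.
Check each in increasing order: 1359^1 ≡ 1359;  1359^2 ≡ 248;  1359^4 ≡ 1269;  1359^5 ≡ 129;  1359^8 ≡ 1226;  1359^10 ≡ 1152;  1359^20 ≡ 213;  1359^40 ≡ 623;  1359^43 ≡ 331;  1359^86 ≡ 1138;  1359^172 ≡ 852;  1359^215 ≡ 1489;  1359^344 ≡ 1363;  1359^430 ≡ 473;  1359^860 ≡ 1720;  1359^1720 ≡ 1.
Smallest exponent giving 1 is 1720.

1720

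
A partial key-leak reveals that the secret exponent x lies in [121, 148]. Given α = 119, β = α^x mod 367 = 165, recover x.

133

Compute 119^121 mod 367 = 172, then multiply by 119 repeatedly:
  119^121=172  119^122=283  119^123=280  119^124=290  119^125=12
  119^126=327  119^127=11  119^128=208  119^129=163  119^130=313
  119^131=180  119^132=134  119^133=165
Found 165 at exponent 133.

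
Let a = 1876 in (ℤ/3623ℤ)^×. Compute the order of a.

3622

The order of 1876 must divide p − 1 = 3622 = 2 · 1811.
Divisors: 1, 2, 1811, 3622.
Check each in increasing order: 1876^1 ≡ 1876;  1876^2 ≡ 1443;  1876^1811 ≡ 3622;  1876^3622 ≡ 1.
Smallest exponent giving 1 is 3622.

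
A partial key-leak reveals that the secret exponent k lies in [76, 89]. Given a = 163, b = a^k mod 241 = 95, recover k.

Compute 163^76 mod 241 = 144, then multiply by 163 repeatedly:
  163^76=144  163^77=95
Found 95 at exponent 77.

77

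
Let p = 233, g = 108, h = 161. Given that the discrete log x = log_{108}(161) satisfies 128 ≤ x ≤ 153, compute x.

138

Compute 108^128 mod 233 = 92, then multiply by 108 repeatedly:
  108^128=92  108^129=150  108^130=123  108^131=3  108^132=91
  108^133=42  108^134=109  108^135=122  108^136=128  108^137=77
  108^138=161
Found 161 at exponent 138.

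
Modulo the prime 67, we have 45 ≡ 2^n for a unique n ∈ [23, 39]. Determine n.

27

Compute 2^23 mod 67 = 7, then multiply by 2 repeatedly:
  2^23=7  2^24=14  2^25=28  2^26=56  2^27=45
Found 45 at exponent 27.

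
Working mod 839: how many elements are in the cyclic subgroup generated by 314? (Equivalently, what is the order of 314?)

The order of 314 must divide p − 1 = 838 = 2 · 419.
Divisors: 1, 2, 419, 838.
Check each in increasing order: 314^1 ≡ 314;  314^2 ≡ 433;  314^419 ≡ 838;  314^838 ≡ 1.
Smallest exponent giving 1 is 838.

838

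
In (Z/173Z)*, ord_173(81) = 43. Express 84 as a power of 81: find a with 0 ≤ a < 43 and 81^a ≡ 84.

Baby-step giant-step with m = ceil(sqrt(43)) = 7.
Baby table (81^j mod 173 for j=0..6):
  0:1  1:81  2:160  3:158  4:169  5:22  6:52
Giant step factor: 81^(-7) ≡ 124 (mod 173).
Scan 84·124^i mod 173 for i = 0, 1, …:
  i=0: 84   i=1: 36   i=2: 139   i=3: 109
  i=4: 22
Match at i=4, j=5: a = 4·7 + 5 = 33.

33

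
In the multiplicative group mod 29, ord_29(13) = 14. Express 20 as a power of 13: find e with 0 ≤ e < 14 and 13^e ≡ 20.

6

Successive powers of 13 modulo 29:
  13^0=1  13^1=13  13^2=24  13^3=22  13^4=25  13^5=6
  13^6=20
So 13^6 ≡ 20 (mod 29), giving e = 6.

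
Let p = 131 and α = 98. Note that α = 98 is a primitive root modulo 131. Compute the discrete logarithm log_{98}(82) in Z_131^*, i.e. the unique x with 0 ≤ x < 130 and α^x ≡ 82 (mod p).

99

Baby-step giant-step with m = ceil(sqrt(130)) = 12.
Baby table (98^j mod 131 for j=0..11):
  0:1  1:98  2:41  3:88  4:109  5:71  6:15  7:29
  8:91  9:10  10:63  11:17
Giant step factor: 98^(-12) ≡ 46 (mod 131).
Scan 82·46^i mod 131 for i = 0, 1, …:
  i=0: 82   i=1: 104   i=2: 68   i=3: 115
  i=4: 50   i=5: 73   i=6: 83   i=7: 19
  i=8: 88
Match at i=8, j=3: x = 8·12 + 3 = 99.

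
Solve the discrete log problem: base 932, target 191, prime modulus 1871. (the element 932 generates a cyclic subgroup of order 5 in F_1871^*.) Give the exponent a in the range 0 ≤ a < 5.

3

Successive powers of 932 modulo 1871:
  932^0=1  932^1=932  932^2=480  932^3=191
So 932^3 ≡ 191 (mod 1871), giving a = 3.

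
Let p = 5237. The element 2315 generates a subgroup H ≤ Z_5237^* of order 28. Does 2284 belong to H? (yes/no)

2284 ∈ ⟨2315⟩ iff 2284^28 ≡ 1 (mod 5237), since |⟨2315⟩| = 28.
2284^28 mod 5237 = 1.
Since 1 = 1, 2284 lies in the subgroup.

yes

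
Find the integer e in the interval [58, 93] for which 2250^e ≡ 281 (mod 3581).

Compute 2250^58 mod 3581 = 2049, then multiply by 2250 repeatedly:
  2250^58=2049  2250^59=1503  2250^60=1286  2250^61=52  2250^62=2408
  2250^63=3528  2250^64=2504  2250^65=1087  2250^66=3508  2250^67=476
  2250^68=281
Found 281 at exponent 68.

68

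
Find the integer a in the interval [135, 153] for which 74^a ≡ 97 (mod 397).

152

Compute 74^135 mod 397 = 128, then multiply by 74 repeatedly:
  74^135=128  74^136=341  74^137=223  74^138=225  74^139=373
  74^140=209  74^141=380  74^142=330  74^143=203  74^144=333
  74^145=28  74^146=87  74^147=86  74^148=12  74^149=94
  74^150=207  74^151=232  74^152=97
Found 97 at exponent 152.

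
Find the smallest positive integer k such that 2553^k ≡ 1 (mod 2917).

The order of 2553 must divide p − 1 = 2916 = 2^2 · 3^6.
Divisors: 1, 2, 3, 4, 6, 9, 12, 18, 27, 36, 54, 81, 108, 162, 243, 324, 486, 729, 972, 1458, 2916.
Check each in increasing order: 2553^1 ≡ 2553;  2553^2 ≡ 1231;  2553^3 ≡ 1134;  2553^4 ≡ 1438;  2553^6 ≡ 2476;  2553^9 ≡ 1630;  2553^12 ≡ 1959;  2553^18 ≡ 2430;  2553^27 ≡ 2531;  2553^36 ≡ 892;  2553^54 ≡ 229;  2553^81 ≡ 2033;  2553^108 ≡ 2852;  2553^162 ≡ 2617;  2553^243 ≡ 2670;  2553^324 ≡ 2490;  2553^486 ≡ 2669;  2553^729 ≡ 2916;  2553^972 ≡ 247;  2553^1458 ≡ 1.
Smallest exponent giving 1 is 1458.

1458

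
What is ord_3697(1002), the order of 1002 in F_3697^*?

3696

The order of 1002 must divide p − 1 = 3696 = 2^4 · 3 · 7 · 11.
Divisors: 1, 2, 3, 4, 6, 7, 8, 11, 12, 14, 16, 21, 22, 24, 28, 33, 42, 44, 48, 56, 66, 77, 84, 88, 112, 132, 154, 168, 176, 231, 264, 308, 336, 462, 528, 616, 924, 1232, 1848, 3696.
Check each in increasing order: 1002^1 ≡ 1002;  1002^2 ≡ 2117;  1002^3 ≡ 2853;  1002^4 ≡ 925;  1002^6 ≡ 2512;  1002^7 ≡ 3064;  1002^8 ≡ 1618;  1002^11 ≡ 2298;  1002^12 ≡ 3062;  1002^14 ≡ 1413;  1002^16 ≡ 448;  1002^21 ≡ 245;  1002^22 ≡ 1488;  1002^24 ≡ 252;  1002^28 ≡ 189;  1002^33 ≡ 3396;  1002^42 ≡ 873;  1002^44 ≡ 3338;  1002^48 ≡ 655;  1002^56 ≡ 2448;  1002^66 ≡ 1873;  1002^77 ≡ 846;  1002^84 ≡ 547;  1002^88 ≡ 3183;  1002^112 ≡ 3564;  1002^132 ≡ 3373;  1002^154 ≡ 2195;  1002^168 ≡ 3449;  1002^176 ≡ 1709;  1002^231 ≡ 1076;  1002^264 ≡ 1460;  1002^308 ≡ 834;  1002^336 ≡ 2352;  1002^462 ≡ 615;  1002^528 ≡ 2128;  1002^616 ≡ 520;  1002^924 ≡ 1131;  1002^1232 ≡ 519;  1002^1848 ≡ 3696;  1002^3696 ≡ 1.
Smallest exponent giving 1 is 3696.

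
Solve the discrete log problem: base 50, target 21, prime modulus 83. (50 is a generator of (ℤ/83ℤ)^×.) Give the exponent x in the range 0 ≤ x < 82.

76

Baby-step giant-step with m = ceil(sqrt(82)) = 10.
Baby table (50^j mod 83 for j=0..9):
  0:1  1:50  2:10  3:2  4:17  5:20  6:4  7:34
  8:40  9:8
Giant step factor: 50^(-10) ≡ 11 (mod 83).
Scan 21·11^i mod 83 for i = 0, 1, …:
  i=0: 21   i=1: 65   i=2: 51   i=3: 63
  i=4: 29   i=5: 70   i=6: 23   i=7: 4
Match at i=7, j=6: x = 7·10 + 6 = 76.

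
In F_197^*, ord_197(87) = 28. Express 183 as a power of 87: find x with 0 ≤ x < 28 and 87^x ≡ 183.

Successive powers of 87 modulo 197:
  87^0=1  87^1=87  87^2=83  87^3=129  87^4=191  87^5=69
  87^6=93  87^7=14  87^8=36  87^9=177  87^10=33  87^11=113
  87^12=178  87^13=120  87^14=196  87^15=110  87^16=114  87^17=68
  87^18=6  87^19=128  87^20=104  87^21=183
So 87^21 ≡ 183 (mod 197), giving x = 21.

21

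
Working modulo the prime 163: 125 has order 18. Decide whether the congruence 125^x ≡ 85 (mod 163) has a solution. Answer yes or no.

yes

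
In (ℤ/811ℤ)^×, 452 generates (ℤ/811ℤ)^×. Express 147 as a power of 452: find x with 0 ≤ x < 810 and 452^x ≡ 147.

53

Baby-step giant-step with m = ceil(sqrt(810)) = 29.
Baby table (452^j mod 811 for j=0..28):
  0:1  1:452  2:743  3:82  4:569  5:101  6:236  7:431
  8:172  9:699  10:469  11:317  12:548  13:341  14:42  15:331
  16:388  17:200  18:379  19:187  20:180  21:260  22:736  23:162
  24:234  25:338  26:308  27:535  28:142
Giant step factor: 452^(-29) ≡ 134 (mod 811).
Scan 147·134^i mod 811 for i = 0, 1, …:
  i=0: 147   i=1: 234
Match at i=1, j=24: x = 1·29 + 24 = 53.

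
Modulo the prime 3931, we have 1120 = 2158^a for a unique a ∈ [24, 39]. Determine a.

Compute 2158^24 mod 3931 = 3192, then multiply by 2158 repeatedly:
  2158^24=3192  2158^25=1224  2158^26=3691  2158^27=972  2158^28=2353
  2158^29=2853  2158^30=828  2158^31=2150  2158^32=1120
Found 1120 at exponent 32.

32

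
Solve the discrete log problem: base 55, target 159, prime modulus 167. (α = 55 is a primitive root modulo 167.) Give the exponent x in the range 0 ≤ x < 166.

7

Baby-step giant-step with m = ceil(sqrt(166)) = 13.
Baby table (55^j mod 167 for j=0..12):
  0:1  1:55  2:19  3:43  4:27  5:149  6:12  7:159
  8:61  9:15  10:157  11:118  12:144
Giant step factor: 55^(-13) ≡ 40 (mod 167).
Scan 159·40^i mod 167 for i = 0, 1, …:
  i=0: 159
Match at i=0, j=7: x = 0·13 + 7 = 7.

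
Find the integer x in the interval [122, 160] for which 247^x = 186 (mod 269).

Compute 247^122 mod 269 = 246, then multiply by 247 repeatedly:
  247^122=246  247^123=237  247^124=166  247^125=114  247^126=182
  247^127=31  247^128=125  247^129=209  247^130=244  247^131=12
  247^132=5  247^133=159  247^134=268  247^135=22  247^136=54
  247^137=157  247^138=43  247^139=130  247^140=99  247^141=243
  247^142=34  247^143=59  247^144=47  247^145=42  247^146=152
  247^147=153  247^148=131  247^149=77  247^150=189  247^151=146
  247^152=16  247^153=186
Found 186 at exponent 153.

153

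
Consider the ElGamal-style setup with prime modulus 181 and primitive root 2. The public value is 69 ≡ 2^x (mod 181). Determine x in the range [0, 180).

Baby-step giant-step with m = ceil(sqrt(180)) = 14.
Baby table (2^j mod 181 for j=0..13):
  0:1  1:2  2:4  3:8  4:16  5:32  6:64  7:128
  8:75  9:150  10:119  11:57  12:114  13:47
Giant step factor: 2^(-14) ≡ 52 (mod 181).
Scan 69·52^i mod 181 for i = 0, 1, …:
  i=0: 69   i=1: 149   i=2: 146   i=3: 171
  i=4: 23   i=5: 110   i=6: 109   i=7: 57
Match at i=7, j=11: x = 7·14 + 11 = 109.

109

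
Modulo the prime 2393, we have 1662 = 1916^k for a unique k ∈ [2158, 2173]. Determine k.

2171

Compute 1916^2158 mod 2393 = 1364, then multiply by 1916 repeatedly:
  1916^2158=1364  1916^2159=268  1916^2160=1386  1916^2161=1739  1916^2162=868
  1916^2163=2346  1916^2164=882  1916^2165=454  1916^2166=1205  1916^2167=1928
  1916^2168=1649  1916^2169=724  1916^2170=1637  1916^2171=1662
Found 1662 at exponent 2171.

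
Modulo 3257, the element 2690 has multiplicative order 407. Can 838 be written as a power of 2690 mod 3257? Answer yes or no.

838 ∈ ⟨2690⟩ iff 838^407 ≡ 1 (mod 3257), since |⟨2690⟩| = 407.
838^407 mod 3257 = 1.
Since 1 = 1, 838 lies in the subgroup.

yes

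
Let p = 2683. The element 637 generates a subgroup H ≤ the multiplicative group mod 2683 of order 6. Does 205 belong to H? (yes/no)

no

⟨637⟩ has order 6; its elements mod 2683 are {1, 636, 637, 2046, 2047, 2682}.
205 is not in this set.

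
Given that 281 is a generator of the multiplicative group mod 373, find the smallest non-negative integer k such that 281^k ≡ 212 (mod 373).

Baby-step giant-step with m = ceil(sqrt(372)) = 20.
Baby table (281^j mod 373 for j=0..19):
  0:1  1:281  2:258  3:136  4:170  5:26  6:219  7:367
  8:179  9:317  10:303  11:99  12:217  13:178  14:36  15:45
  16:336  17:47  18:152  19:190
Giant step factor: 281^(-20) ≡ 256 (mod 373).
Scan 212·256^i mod 373 for i = 0, 1, …:
  i=0: 212   i=1: 187   i=2: 128   i=3: 317
Match at i=3, j=9: k = 3·20 + 9 = 69.

69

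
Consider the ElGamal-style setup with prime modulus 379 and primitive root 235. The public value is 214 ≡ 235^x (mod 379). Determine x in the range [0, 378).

Baby-step giant-step with m = ceil(sqrt(378)) = 20.
Baby table (235^j mod 379 for j=0..19):
  0:1  1:235  2:270  3:157  4:132  5:321  6:14  7:258
  8:369  9:303  10:332  11:325  12:196  13:201  14:239  15:73
  16:100  17:2  18:91  19:161
Giant step factor: 235^(-20) ≡ 344 (mod 379).
Scan 214·344^i mod 379 for i = 0, 1, …:
  i=0: 214   i=1: 90   i=2: 261   i=3: 340
  i=4: 228   i=5: 358   i=6: 356   i=7: 47
  i=8: 250   i=9: 346     …   i=15: 147
  i=16: 161
Match at i=16, j=19: x = 16·20 + 19 = 339.

339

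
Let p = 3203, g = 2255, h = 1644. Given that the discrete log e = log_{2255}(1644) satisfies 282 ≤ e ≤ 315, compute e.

315

Compute 2255^282 mod 3203 = 1035, then multiply by 2255 repeatedly:
  2255^282=1035  2255^283=2141  2255^284=1034  2255^285=3089  2255^286=2373
  2255^287=2105  2255^288=3132  2255^289=45  2255^290=2182  2255^291=602
  2255^292=2641  2255^293=1078  2255^294=3016  2255^295=1111  2255^296=559
  2255^297=1766  2255^298=1001  2255^299=2343  2255^300=1718  2255^301=1663
  2255^302=2555  2255^303=2531  2255^304=2862  2255^305=2968  2255^306=1773
  2255^307=771  2255^308=2579  2255^309=2200  2255^310=2756  2255^311=960
  2255^312=2775  2255^313=2166  2255^314=2958  2255^315=1644
Found 1644 at exponent 315.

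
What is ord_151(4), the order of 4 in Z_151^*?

15

The order of 4 must divide p − 1 = 150 = 2 · 3 · 5^2.
Divisors: 1, 2, 3, 5, 6, 10, 15, 25, 30, 50, 75, 150.
Check each in increasing order: 4^1 ≡ 4;  4^2 ≡ 16;  4^3 ≡ 64;  4^5 ≡ 118;  4^6 ≡ 19;  4^10 ≡ 32;  4^15 ≡ 1.
Smallest exponent giving 1 is 15.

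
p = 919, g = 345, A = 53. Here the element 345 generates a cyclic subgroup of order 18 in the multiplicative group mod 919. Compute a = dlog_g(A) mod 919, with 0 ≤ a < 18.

15

Successive powers of 345 modulo 919:
  345^0=1  345^1=345  345^2=474  345^3=867  345^4=440  345^5=165
  345^6=866  345^7=95  345^8=610  345^9=918  345^10=574  345^11=445
  345^12=52  345^13=479  345^14=754  345^15=53
So 345^15 ≡ 53 (mod 919), giving a = 15.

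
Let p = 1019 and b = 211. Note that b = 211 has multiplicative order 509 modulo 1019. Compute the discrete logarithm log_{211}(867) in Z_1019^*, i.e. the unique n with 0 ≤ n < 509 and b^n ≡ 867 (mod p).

461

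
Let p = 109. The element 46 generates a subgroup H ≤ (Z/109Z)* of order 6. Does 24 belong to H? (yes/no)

no

24 ∈ ⟨46⟩ iff 24^6 ≡ 1 (mod 109), since |⟨46⟩| = 6.
24^6 mod 109 = 34.
Since 34 ≠ 1, 24 does not lie in the subgroup.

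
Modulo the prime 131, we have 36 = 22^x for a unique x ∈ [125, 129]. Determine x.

128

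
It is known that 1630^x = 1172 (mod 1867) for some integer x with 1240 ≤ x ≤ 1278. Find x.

Compute 1630^1240 mod 1867 = 1402, then multiply by 1630 repeatedly:
  1630^1240=1402  1630^1241=52  1630^1242=745  1630^1243=800  1630^1244=834
  1630^1245=244  1630^1246=49  1630^1247=1456  1630^1248=323  1630^1249=1863
  1630^1250=948  1630^1251=1231  1630^1252=1372  1630^1253=1561  1630^1254=1576
  1630^1255=1755  1630^1256=406  1630^1257=862  1630^1258=1076  1630^1259=767
  1630^1260=1187  1630^1261=598  1630^1262=166  1630^1263=1732  1630^1264=256
  1630^1265=939  1630^1266=1497  1630^1267=1808  1630^1268=914  1630^1269=1821
  1630^1270=1567  1630^1271=154  1630^1272=842  1630^1273=215  1630^1274=1321
  1630^1275=579  1630^1276=935  1630^1277=578  1630^1278=1172
Found 1172 at exponent 1278.

1278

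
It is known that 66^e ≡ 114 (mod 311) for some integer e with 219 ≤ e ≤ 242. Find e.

233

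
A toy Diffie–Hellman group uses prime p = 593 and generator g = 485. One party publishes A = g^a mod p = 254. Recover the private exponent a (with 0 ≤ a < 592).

Baby-step giant-step with m = ceil(sqrt(592)) = 25.
Baby table (485^j mod 593 for j=0..24):
  0:1  1:485  2:397  3:413  4:464  5:293  6:378  7:93
  8:37  9:155  10:457  11:456  12:564  13:167  14:347  15:476
  16:183  17:398  18:305  19:268  20:113  21:249  22:386  23:415
  24:248
Giant step factor: 485^(-25) ≡ 587 (mod 593).
Scan 254·587^i mod 593 for i = 0, 1, …:
  i=0: 254   i=1: 255   i=2: 249
Match at i=2, j=21: a = 2·25 + 21 = 71.

71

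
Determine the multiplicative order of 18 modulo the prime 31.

15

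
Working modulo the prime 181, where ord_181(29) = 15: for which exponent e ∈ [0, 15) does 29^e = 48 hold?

5

Successive powers of 29 modulo 181:
  29^0=1  29^1=29  29^2=117  29^3=135  29^4=114  29^5=48
So 29^5 ≡ 48 (mod 181), giving e = 5.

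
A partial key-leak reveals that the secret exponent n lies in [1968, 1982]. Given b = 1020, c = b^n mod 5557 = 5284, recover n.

1978

Compute 1020^1968 mod 5557 = 4557, then multiply by 1020 repeatedly:
  1020^1968=4557  1020^1969=2488  1020^1970=3768  1020^1971=3473  1020^1972=2651
  1020^1973=3318  1020^1974=147  1020^1975=5458  1020^1976=4603  1020^1977=4952
  1020^1978=5284
Found 5284 at exponent 1978.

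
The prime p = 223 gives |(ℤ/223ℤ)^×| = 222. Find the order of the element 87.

74

The order of 87 must divide p − 1 = 222 = 2 · 3 · 37.
Divisors: 1, 2, 3, 6, 37, 74, 111, 222.
Check each in increasing order: 87^1 ≡ 87;  87^2 ≡ 210;  87^3 ≡ 207;  87^6 ≡ 33;  87^37 ≡ 222;  87^74 ≡ 1.
Smallest exponent giving 1 is 74.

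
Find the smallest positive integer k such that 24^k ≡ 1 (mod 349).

12

The order of 24 must divide p − 1 = 348 = 2^2 · 3 · 29.
Divisors: 1, 2, 3, 4, 6, 12, 29, 58, 87, 116, 174, 348.
Check each in increasing order: 24^1 ≡ 24;  24^2 ≡ 227;  24^3 ≡ 213;  24^4 ≡ 226;  24^6 ≡ 348;  24^12 ≡ 1.
Smallest exponent giving 1 is 12.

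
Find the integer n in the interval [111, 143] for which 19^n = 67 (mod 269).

Compute 19^111 mod 269 = 247, then multiply by 19 repeatedly:
  19^111=247  19^112=120  19^113=128  19^114=11  19^115=209
  19^116=205  19^117=129  19^118=30  19^119=32  19^120=70
  19^121=254  19^122=253  19^123=234  19^124=142  19^125=8
  19^126=152  19^127=198  19^128=265  19^129=193  19^130=170
  19^131=2  19^132=38  19^133=184  19^134=268  19^135=250
  19^136=177  19^137=135  19^138=144  19^139=46  19^140=67
Found 67 at exponent 140.

140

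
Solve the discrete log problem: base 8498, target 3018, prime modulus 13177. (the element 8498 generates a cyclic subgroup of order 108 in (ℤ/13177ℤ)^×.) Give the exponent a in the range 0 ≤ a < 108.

Baby-step giant-step with m = ceil(sqrt(108)) = 11.
Baby table (8498^j mod 13177 for j=0..10):
  0:1  1:8498  2:6044  3:11143  4:3292  5:645  6:12755  7:11165
  8:5770  9:1843  10:7538
Giant step factor: 8498^(-11) ≡ 2381 (mod 13177).
Scan 3018·2381^i mod 13177 for i = 0, 1, …:
  i=0: 3018   i=1: 4393   i=2: 10372   i=3: 2034
  i=4: 6995   i=5: 12544   i=6: 8182   i=7: 5736
  i=8: 6044
Match at i=8, j=2: a = 8·11 + 2 = 90.

90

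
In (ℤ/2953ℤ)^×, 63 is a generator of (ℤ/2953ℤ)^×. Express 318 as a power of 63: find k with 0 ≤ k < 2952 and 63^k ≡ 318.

Baby-step giant-step with m = ceil(sqrt(2952)) = 55.
Baby table (63^j mod 2953 for j=0..54):
  0:1  1:63  2:1016  3:1995  4:1659  5:1162  6:2334  7:2345
  8:85  9:2402  10:723  11:1254  12:2224  13:1321  14:539  15:1474
  16:1319  17:413  18:2395  19:282  20:48  21:71  22:1520  23:1264
  24:2854  25:2622  26:2771  27:346  28:1127  29:129  30:2221  31:1132
  32:444  33:1395  34:2248  35:2833  36:1299  37:2106  38:2746  39:1724
  40:2304  41:455  42:2088  43:1612  44:1154  45:1830  46:123  47:1843
  48:942  49:286  50:300  51:1182  52:641  53:1994  54:1596
Giant step factor: 63^(-55) ≡ 2326 (mod 2953).
Scan 318·2326^i mod 2953 for i = 0, 1, …:
  i=0: 318   i=1: 1418   i=2: 2720   i=3: 1394
  i=4: 50   i=5: 1133   i=6: 1282   i=7: 2355
  i=8: 2868   i=9: 141     …   i=33: 2682
  i=34: 1596
Match at i=34, j=54: k = 34·55 + 54 = 1924.

1924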